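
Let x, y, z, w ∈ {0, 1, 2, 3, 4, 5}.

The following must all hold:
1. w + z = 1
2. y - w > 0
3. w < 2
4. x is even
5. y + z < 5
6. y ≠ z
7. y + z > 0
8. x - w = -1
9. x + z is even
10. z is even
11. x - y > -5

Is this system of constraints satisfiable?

Satisfiable

Setting (x, y, z, w) = (0, 3, 0, 1) satisfies everything: constraint 1: w + z = 1; constraint 2: y - w = 2; constraint 5: y + z = 3, and the others follow.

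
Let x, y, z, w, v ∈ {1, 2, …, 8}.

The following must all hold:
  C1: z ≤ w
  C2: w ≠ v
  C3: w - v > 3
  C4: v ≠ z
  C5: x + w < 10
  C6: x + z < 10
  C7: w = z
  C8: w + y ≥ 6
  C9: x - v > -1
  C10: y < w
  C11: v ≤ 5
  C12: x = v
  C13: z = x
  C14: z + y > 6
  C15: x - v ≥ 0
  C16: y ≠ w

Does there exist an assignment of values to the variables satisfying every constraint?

From constraints 7, 12, and 13, w = z = x = v, so w = v. But constraint 2 says w ≠ v. Contradiction.

Unsatisfiable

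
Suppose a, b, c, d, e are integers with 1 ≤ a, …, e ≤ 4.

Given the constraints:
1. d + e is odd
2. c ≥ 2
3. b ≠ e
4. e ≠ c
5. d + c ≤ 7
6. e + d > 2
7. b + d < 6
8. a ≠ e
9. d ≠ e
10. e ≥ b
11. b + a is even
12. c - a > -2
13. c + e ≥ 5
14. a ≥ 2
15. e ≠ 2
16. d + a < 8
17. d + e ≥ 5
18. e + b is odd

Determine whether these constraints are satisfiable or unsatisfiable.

Satisfiable

Setting (a, b, c, d, e) = (4, 2, 4, 2, 3) satisfies everything: constraint 5: d + c = 6; constraint 6: e + d = 5; constraint 7: b + d = 4, and the others follow.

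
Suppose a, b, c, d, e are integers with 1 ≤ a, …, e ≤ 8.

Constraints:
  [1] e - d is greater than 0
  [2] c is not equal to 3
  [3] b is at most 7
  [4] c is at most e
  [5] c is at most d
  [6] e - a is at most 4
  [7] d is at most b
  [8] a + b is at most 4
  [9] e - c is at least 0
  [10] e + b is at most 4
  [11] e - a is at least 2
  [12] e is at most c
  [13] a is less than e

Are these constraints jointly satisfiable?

Unsatisfiable

Constraints 1, 5, and 12 give e ≤ c, c ≤ d, d < e. Chaining: e ≤ c ≤ d < e, which forces e < e — impossible.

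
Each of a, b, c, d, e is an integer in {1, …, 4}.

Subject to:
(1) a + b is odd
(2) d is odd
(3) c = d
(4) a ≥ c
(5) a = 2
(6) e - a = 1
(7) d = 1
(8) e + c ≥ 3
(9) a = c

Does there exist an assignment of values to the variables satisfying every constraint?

Constraint 5 fixes a = 2 and constraint 7 fixes d = 1. Constraints 3 and 9 give a = c = d, so a = d. But 2 ≠ 1 — contradiction.

Unsatisfiable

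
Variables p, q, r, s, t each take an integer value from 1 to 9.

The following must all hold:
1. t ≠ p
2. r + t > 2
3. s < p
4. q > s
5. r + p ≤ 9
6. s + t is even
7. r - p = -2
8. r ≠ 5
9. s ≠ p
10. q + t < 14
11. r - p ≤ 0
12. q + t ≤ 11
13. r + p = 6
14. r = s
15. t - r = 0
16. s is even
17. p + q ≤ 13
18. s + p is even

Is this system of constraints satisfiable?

Satisfiable

Take p = 4, q = 9, r = 2, s = 2, t = 2. Then constraint 2: r + t = 4; constraint 5: r + p = 6; constraint 7: r - p = -2, and every other listed constraint is also met.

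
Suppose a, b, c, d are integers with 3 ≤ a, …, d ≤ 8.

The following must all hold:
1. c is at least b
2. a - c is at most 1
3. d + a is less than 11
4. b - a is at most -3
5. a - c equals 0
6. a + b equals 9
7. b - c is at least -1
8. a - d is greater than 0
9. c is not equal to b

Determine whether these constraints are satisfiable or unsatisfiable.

Unsatisfiable

Constraints 2, 4, and 7 give a − b ≥ 3, b − c ≥ -1, c − a ≥ -1.
Adding all 3 inequalities: the left sides telescope to 0, and the right sides sum to 3 + (-1) + (-1) = 1. So 0 ≥ 1, which is false.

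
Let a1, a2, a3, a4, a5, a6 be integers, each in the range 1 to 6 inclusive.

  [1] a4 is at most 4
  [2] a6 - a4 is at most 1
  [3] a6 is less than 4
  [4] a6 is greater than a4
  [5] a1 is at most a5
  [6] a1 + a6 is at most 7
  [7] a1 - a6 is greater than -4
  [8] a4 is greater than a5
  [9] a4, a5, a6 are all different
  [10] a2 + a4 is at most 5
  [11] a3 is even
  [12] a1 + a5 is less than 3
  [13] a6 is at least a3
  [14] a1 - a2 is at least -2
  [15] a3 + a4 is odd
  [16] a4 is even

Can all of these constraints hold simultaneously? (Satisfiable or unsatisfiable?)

Constraint 11 makes a3 even and constraint 16 makes a4 even, so a3 + a4 must be even. Constraint 15 says a3 + a4 is odd — contradiction.

Unsatisfiable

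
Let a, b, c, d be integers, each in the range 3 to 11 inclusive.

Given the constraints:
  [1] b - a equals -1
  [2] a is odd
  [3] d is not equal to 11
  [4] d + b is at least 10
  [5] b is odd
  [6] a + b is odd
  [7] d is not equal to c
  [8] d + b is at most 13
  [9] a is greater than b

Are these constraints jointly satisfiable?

Unsatisfiable

Constraint 2 makes a odd and constraint 5 makes b odd, so a + b must be even. Constraint 6 says a + b is odd — contradiction.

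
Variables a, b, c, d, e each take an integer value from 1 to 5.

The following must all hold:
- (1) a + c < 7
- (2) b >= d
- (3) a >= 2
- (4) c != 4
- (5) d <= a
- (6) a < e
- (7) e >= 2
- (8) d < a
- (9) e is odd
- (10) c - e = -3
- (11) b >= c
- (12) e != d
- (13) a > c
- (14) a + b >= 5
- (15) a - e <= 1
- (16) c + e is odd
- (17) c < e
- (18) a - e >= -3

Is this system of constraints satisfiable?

Setting (a, b, c, d, e) = (3, 4, 2, 2, 5) satisfies everything: constraint 1: a + c = 5; constraint 10: c - e = -3; constraint 14: a + b = 7, and the others follow.

Satisfiable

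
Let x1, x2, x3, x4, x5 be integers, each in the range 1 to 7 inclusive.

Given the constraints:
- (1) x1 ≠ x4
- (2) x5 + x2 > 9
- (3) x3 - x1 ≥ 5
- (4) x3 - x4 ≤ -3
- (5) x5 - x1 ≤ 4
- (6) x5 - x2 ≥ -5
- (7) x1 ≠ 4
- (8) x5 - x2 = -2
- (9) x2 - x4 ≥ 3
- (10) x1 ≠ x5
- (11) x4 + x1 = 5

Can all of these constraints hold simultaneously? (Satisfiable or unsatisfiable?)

Unsatisfiable

Constraints 3, 4, 5, 6, and 9 give x3 − x1 ≥ 5, x1 − x5 ≥ -4, x5 − x2 ≥ -5, x2 − x4 ≥ 3, x4 − x3 ≥ 3.
Adding all 5 inequalities: the left sides telescope to 0, and the right sides sum to 5 + (-4) + (-5) + 3 + 3 = 2. So 0 ≥ 2, which is false.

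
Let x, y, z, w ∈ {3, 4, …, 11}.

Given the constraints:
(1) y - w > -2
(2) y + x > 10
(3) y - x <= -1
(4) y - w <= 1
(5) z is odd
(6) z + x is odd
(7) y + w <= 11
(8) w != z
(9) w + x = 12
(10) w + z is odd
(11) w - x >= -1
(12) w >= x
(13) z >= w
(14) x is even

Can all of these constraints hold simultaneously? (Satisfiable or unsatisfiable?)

One satisfying assignment is x = 6, y = 5, z = 7, w = 6.
For the less obvious constraints — constraint 1: y - w = -1; constraint 2: y + x = 11 — and the others hold by inspection.

Satisfiable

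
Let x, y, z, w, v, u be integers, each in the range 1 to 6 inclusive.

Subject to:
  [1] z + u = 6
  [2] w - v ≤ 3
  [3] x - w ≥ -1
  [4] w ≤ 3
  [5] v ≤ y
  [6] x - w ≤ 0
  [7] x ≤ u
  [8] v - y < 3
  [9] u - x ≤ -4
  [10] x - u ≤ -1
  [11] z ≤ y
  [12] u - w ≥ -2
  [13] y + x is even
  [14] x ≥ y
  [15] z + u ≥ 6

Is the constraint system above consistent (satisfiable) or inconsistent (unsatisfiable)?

Constraints 6, 9, and 12 give x − u ≥ 4, u − w ≥ -2, w − x ≥ 0.
Adding all 3 inequalities: the left sides telescope to 0, and the right sides sum to 4 + (-2) + 0 = 2. So 0 ≥ 2, which is false.

Unsatisfiable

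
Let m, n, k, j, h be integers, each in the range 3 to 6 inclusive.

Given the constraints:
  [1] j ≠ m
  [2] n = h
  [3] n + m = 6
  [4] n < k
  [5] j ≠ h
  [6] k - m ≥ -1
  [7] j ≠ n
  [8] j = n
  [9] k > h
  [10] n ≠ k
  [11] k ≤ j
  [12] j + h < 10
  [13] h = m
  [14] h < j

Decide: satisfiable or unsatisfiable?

Unsatisfiable

From constraints 2, 8, and 13, j = n = h = m, so j = m. But constraint 1 says j ≠ m. Contradiction.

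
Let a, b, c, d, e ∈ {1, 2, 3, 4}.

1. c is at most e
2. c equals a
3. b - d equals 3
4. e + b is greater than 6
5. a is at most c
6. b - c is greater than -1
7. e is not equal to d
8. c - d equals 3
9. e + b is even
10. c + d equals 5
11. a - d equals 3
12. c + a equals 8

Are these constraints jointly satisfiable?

Satisfiable

One satisfying assignment is a = 4, b = 4, c = 4, d = 1, e = 4.
For the less obvious constraints — constraint 3: b - d = 3; constraint 4: e + b = 8 — and the others hold by inspection.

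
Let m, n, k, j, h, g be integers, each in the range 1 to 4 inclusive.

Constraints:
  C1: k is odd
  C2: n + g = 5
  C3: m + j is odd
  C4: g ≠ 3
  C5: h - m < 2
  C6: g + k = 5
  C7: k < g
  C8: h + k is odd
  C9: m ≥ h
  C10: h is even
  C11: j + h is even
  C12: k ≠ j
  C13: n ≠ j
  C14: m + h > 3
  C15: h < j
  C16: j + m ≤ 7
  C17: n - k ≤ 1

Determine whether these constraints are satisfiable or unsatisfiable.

Satisfiable

One satisfying assignment is m = 3, n = 1, k = 1, j = 4, h = 2, g = 4.
For the less obvious constraints — constraint 2: n + g = 5; constraint 5: h - m = -1; constraint 6: g + k = 5 — and the others hold by inspection.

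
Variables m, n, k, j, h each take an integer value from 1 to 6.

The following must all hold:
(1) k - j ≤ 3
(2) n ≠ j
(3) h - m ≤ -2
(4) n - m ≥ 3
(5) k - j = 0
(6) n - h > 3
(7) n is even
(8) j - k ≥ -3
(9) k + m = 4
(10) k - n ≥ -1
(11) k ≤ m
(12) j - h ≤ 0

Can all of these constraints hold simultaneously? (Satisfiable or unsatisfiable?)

Constraints 3, 4, 8, 10, and 12 give h − j ≥ 0, j − k ≥ -3, k − n ≥ -1, n − m ≥ 3, m − h ≥ 2.
Adding all 5 inequalities: the left sides telescope to 0, and the right sides sum to 0 + (-3) + (-1) + 3 + 2 = 1. So 0 ≥ 1, which is false.

Unsatisfiable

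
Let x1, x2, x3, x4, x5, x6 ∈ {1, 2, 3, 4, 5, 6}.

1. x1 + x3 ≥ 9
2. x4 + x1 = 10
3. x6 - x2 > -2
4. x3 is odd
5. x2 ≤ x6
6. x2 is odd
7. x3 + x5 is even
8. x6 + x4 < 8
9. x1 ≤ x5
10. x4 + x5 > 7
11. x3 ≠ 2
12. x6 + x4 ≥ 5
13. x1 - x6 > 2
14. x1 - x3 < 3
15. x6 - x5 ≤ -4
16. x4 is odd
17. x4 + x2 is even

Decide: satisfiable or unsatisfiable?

Take x1 = 5, x2 = 1, x3 = 5, x4 = 5, x5 = 5, x6 = 1. Then constraint 1: x1 + x3 = 10; constraint 2: x4 + x1 = 10, and every other listed constraint is also met.

Satisfiable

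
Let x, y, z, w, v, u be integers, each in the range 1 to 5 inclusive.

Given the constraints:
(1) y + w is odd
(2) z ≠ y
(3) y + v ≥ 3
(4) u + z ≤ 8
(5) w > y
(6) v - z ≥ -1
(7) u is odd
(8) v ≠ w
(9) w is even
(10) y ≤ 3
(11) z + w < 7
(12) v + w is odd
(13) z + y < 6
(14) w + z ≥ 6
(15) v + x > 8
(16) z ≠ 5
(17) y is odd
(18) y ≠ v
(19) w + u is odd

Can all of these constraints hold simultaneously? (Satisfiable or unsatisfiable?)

Setting (x, y, z, w, v, u) = (5, 1, 4, 2, 5, 1) satisfies everything: constraint 3: y + v = 6; constraint 4: u + z = 5, and the others follow.

Satisfiable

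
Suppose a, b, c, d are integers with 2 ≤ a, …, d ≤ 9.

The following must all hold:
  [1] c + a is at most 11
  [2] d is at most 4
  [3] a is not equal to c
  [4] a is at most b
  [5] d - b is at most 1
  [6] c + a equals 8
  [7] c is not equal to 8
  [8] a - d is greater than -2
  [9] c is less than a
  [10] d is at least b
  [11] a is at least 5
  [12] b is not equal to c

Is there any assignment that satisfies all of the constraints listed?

From constraints 4 and 11: b ≥ a and a ≥ 5, so b ≥ 5. From constraints 2 and 10: b ≤ d and d ≤ 4, so b ≤ 4. But 4 < 5, so no value of b works.

Unsatisfiable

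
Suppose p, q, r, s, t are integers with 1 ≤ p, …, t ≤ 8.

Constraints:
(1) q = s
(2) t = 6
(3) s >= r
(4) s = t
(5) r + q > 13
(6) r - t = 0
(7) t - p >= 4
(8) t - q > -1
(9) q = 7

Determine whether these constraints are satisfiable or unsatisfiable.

Unsatisfiable

Constraint 9 fixes q = 7 and constraint 2 fixes t = 6. Constraints 1 and 4 give q = s = t, so q = t. But 7 ≠ 6 — contradiction.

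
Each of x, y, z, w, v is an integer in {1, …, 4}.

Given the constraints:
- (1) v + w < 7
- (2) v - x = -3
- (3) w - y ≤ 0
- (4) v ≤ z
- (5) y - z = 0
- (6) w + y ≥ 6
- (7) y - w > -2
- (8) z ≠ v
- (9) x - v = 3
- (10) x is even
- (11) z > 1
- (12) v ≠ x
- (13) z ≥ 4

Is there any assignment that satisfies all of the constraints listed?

The assignment x = 4, y = 4, z = 4, w = 4, v = 1 works:
  constraint 1 holds since v + w = 5.
  constraint 2 holds since v - x = -3.
The rest check out directly.

Satisfiable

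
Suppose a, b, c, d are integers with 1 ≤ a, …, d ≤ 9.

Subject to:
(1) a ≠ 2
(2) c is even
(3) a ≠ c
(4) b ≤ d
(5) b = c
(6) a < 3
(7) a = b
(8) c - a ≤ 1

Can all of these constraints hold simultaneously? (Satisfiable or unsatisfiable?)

From constraints 5 and 7, a = b = c, so a = c. But constraint 3 says a ≠ c. Contradiction.

Unsatisfiable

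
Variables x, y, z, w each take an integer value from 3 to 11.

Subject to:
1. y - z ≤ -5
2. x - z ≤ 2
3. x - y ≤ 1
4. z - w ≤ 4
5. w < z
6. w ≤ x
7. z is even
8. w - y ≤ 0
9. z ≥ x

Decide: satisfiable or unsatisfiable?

Constraints 1, 4, and 8 give y − w ≥ 0, w − z ≥ -4, z − y ≥ 5.
Adding all 3 inequalities: the left sides telescope to 0, and the right sides sum to 0 + (-4) + 5 = 1. So 0 ≥ 1, which is false.

Unsatisfiable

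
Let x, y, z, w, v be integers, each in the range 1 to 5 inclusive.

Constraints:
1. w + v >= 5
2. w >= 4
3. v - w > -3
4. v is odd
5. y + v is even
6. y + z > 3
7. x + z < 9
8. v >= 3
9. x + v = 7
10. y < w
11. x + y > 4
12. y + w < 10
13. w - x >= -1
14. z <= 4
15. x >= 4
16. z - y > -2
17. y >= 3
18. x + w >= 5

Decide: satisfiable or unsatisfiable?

Try x = 4, y = 3, z = 3, w = 4, v = 3.
Check constraint 1: w + v = 7; constraint 3: v - w = -1. The remaining constraints are straightforward to verify.

Satisfiable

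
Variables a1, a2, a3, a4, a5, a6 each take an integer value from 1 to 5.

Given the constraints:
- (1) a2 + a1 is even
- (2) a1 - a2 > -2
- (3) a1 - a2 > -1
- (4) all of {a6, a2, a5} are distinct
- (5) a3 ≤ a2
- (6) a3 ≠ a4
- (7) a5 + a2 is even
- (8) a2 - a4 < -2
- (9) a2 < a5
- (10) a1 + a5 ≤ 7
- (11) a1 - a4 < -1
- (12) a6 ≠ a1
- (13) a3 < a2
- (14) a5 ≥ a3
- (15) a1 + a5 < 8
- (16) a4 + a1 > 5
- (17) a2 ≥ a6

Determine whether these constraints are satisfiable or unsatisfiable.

Setting (a1, a2, a3, a4, a5, a6) = (2, 2, 1, 5, 4, 1) satisfies everything: constraint 2: a1 - a2 = 0; constraint 3: a1 - a2 = 0, and the others follow.

Satisfiable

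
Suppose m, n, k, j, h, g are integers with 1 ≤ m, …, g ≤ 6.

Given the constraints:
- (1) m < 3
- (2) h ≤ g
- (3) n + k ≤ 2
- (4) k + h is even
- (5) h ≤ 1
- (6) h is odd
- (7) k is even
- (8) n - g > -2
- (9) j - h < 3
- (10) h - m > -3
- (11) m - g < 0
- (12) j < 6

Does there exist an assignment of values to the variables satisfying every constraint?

Unsatisfiable

Constraint 7 makes k even and constraint 6 makes h odd, so k + h must be odd. Constraint 4 says k + h is even — contradiction.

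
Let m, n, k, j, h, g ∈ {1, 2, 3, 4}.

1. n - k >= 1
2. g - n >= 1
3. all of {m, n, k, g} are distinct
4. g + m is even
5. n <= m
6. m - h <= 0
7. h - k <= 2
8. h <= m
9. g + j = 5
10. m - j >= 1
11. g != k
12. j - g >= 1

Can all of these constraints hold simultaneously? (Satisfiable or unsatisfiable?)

Unsatisfiable

Constraints 1, 2, 6, 7, 10, and 12 give j − g ≥ 1, g − n ≥ 1, n − k ≥ 1, k − h ≥ -2, h − m ≥ 0, m − j ≥ 1.
Adding all 6 inequalities: the left sides telescope to 0, and the right sides sum to 1 + 1 + 1 + (-2) + 0 + 1 = 2. So 0 ≥ 2, which is false.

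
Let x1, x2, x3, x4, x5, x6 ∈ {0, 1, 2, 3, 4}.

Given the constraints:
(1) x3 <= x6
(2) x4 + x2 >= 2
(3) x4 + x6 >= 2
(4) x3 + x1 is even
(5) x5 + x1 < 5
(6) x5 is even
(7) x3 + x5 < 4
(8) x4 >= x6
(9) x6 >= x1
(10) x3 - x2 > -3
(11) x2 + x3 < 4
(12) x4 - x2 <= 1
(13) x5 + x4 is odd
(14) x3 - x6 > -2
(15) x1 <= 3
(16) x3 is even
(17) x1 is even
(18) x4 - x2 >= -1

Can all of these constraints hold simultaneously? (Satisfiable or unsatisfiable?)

The assignment x1 = 0, x2 = 2, x3 = 0, x4 = 3, x5 = 2, x6 = 0 works:
  constraint 2 holds since x4 + x2 = 5.
  constraint 3 holds since x4 + x6 = 3.
The rest check out directly.

Satisfiable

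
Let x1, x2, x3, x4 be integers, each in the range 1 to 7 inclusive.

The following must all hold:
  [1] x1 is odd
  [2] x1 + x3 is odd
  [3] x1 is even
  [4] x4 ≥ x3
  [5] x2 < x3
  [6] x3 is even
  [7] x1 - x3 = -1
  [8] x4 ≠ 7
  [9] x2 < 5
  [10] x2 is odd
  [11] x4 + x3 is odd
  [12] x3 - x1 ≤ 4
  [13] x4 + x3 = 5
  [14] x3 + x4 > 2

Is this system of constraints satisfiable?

Unsatisfiable

Constraint 3 makes x1 even and constraint 6 makes x3 even, so x1 + x3 must be even. Constraint 2 says x1 + x3 is odd — contradiction.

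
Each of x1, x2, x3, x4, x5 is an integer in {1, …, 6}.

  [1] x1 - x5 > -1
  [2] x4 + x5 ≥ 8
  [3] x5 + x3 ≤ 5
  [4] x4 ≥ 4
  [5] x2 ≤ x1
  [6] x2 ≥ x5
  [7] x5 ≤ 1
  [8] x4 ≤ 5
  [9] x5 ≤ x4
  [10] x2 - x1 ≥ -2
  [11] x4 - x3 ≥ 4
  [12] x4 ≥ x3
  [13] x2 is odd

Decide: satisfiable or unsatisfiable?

Unsatisfiable

From constraint 8: x4 ≤ 5. From constraint 7: x5 ≤ 1. Hence x4 + x5 ≤ 6. But constraint 2 requires x4 + x5 ≥ 8, and 8 > 6. Contradiction.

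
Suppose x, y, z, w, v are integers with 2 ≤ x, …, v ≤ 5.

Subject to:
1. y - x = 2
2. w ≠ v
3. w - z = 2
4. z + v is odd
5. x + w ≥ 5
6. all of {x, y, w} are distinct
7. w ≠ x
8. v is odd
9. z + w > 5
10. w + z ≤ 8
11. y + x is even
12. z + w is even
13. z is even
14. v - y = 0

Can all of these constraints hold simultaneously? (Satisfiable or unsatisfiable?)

Take x = 3, y = 5, z = 2, w = 4, v = 5. Then constraint 1: y - x = 2; constraint 3: w - z = 2, and every other listed constraint is also met.

Satisfiable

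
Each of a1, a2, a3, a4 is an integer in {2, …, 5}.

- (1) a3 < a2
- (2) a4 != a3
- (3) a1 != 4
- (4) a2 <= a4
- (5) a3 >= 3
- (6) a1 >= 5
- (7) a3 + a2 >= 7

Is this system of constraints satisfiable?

Satisfiable

Setting (a1, a2, a3, a4) = (5, 5, 4, 5) satisfies everything: constraint 1: a3 = 4, a2 = 5; constraint 4: a2 = 5, a4 = 5; constraint 7: a3 + a2 = 9, and the others follow.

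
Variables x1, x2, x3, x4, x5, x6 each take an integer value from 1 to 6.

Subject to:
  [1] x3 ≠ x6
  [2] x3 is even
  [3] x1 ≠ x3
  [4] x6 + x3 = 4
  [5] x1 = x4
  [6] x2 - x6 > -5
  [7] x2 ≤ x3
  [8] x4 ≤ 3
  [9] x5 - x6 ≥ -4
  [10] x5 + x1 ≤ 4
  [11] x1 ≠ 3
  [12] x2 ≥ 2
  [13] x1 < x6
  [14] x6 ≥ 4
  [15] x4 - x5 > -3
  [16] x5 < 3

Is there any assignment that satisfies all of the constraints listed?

From constraint 14: x6 ≥ 4. From constraints 7 and 12: x3 ≥ x2 ≥ 2. Hence x6 + x3 ≥ 6. But constraint 4 requires x6 + x3 = 4, and 4 < 6. Contradiction.

Unsatisfiable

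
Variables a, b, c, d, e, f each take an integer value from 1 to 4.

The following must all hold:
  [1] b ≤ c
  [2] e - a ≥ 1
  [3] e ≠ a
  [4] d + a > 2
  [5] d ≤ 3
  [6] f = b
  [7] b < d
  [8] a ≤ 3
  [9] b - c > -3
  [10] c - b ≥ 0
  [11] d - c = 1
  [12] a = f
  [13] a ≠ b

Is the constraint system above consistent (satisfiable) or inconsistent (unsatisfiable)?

From constraints 6 and 12, a = f = b, so a = b. But constraint 13 says a ≠ b. Contradiction.

Unsatisfiable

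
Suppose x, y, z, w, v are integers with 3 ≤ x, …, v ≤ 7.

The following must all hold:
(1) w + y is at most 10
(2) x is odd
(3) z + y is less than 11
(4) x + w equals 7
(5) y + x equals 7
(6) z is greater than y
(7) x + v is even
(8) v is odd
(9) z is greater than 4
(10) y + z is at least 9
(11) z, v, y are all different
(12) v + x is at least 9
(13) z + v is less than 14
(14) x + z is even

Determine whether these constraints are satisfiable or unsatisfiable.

Satisfiable

Take x = 3, y = 4, z = 5, w = 4, v = 7. Then constraint 1: w + y = 8; constraint 3: z + y = 9; constraint 4: x + w = 7, and every other listed constraint is also met.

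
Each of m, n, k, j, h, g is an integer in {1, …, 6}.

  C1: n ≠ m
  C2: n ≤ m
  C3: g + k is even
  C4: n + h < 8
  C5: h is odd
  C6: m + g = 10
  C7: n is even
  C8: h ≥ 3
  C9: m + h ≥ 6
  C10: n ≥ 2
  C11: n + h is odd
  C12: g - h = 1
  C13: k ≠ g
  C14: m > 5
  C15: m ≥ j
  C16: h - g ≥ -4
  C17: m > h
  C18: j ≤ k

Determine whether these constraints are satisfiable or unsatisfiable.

Take m = 6, n = 2, k = 6, j = 2, h = 3, g = 4. Then constraint 4: n + h = 5; constraint 6: m + g = 10; constraint 9: m + h = 9, and every other listed constraint is also met.

Satisfiable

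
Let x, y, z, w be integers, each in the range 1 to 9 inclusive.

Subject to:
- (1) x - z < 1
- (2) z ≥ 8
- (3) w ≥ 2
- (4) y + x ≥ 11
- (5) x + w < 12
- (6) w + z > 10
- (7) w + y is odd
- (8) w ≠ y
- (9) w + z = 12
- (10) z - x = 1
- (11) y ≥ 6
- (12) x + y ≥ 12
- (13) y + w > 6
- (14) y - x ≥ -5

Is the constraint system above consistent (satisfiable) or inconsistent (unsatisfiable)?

Satisfiable

Try x = 8, y = 6, z = 9, w = 3.
Check constraint 1: x - z = -1; constraint 4: y + x = 14; constraint 5: x + w = 11. The remaining constraints are straightforward to verify.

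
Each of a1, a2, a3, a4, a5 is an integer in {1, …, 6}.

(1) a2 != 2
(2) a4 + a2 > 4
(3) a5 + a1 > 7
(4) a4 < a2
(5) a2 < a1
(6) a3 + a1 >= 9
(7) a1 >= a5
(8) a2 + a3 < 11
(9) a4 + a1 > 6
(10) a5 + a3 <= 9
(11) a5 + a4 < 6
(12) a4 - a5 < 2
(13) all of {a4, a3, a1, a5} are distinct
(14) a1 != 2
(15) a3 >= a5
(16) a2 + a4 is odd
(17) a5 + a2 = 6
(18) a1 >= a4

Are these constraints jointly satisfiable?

Satisfiable

Try a1 = 6, a2 = 4, a3 = 5, a4 = 1, a5 = 2.
Check constraint 2: a4 + a2 = 5; constraint 3: a5 + a1 = 8. The remaining constraints are straightforward to verify.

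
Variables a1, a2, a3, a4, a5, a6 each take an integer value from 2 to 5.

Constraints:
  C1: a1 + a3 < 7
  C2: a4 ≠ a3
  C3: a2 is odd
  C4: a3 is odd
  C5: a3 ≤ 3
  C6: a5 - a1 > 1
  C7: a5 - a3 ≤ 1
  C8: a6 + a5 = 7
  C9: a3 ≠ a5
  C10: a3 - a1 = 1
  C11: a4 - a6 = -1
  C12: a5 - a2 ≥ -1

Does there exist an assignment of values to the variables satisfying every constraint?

Satisfiable

One satisfying assignment is a1 = 2, a2 = 3, a3 = 3, a4 = 2, a5 = 4, a6 = 3.
For the less obvious constraints — constraint 1: a1 + a3 = 5; constraint 6: a5 - a1 = 2; constraint 7: a5 - a3 = 1 — and the others hold by inspection.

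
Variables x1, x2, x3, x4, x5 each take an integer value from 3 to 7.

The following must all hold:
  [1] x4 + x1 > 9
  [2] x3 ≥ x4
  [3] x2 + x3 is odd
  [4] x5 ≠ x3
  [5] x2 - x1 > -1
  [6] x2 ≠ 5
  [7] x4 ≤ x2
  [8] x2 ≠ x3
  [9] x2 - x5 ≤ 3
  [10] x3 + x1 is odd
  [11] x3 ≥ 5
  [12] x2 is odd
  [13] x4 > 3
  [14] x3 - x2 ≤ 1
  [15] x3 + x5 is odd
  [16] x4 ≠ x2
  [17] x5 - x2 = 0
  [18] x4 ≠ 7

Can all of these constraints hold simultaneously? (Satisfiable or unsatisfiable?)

Take x1 = 7, x2 = 7, x3 = 6, x4 = 4, x5 = 7. Then constraint 1: x4 + x1 = 11; constraint 5: x2 - x1 = 0, and every other listed constraint is also met.

Satisfiable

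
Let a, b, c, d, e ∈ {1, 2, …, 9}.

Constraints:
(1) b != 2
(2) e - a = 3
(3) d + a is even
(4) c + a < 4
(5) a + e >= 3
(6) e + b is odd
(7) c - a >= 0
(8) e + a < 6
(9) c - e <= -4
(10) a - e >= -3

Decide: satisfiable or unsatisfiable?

Unsatisfiable

Constraints 7, 9, and 10 give a − e ≥ -3, e − c ≥ 4, c − a ≥ 0.
Adding all 3 inequalities: the left sides telescope to 0, and the right sides sum to (-3) + 4 + 0 = 1. So 0 ≥ 1, which is false.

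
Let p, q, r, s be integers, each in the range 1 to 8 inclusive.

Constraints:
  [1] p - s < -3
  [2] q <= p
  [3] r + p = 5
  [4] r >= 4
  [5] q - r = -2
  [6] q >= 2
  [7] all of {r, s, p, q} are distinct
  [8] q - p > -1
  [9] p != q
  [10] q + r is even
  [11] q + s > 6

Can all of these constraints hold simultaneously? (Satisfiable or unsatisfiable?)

From constraint 4: r ≥ 4. From constraints 2 and 6: p ≥ q ≥ 2. Hence r + p ≥ 6. But constraint 3 requires r + p = 5, and 5 < 6. Contradiction.

Unsatisfiable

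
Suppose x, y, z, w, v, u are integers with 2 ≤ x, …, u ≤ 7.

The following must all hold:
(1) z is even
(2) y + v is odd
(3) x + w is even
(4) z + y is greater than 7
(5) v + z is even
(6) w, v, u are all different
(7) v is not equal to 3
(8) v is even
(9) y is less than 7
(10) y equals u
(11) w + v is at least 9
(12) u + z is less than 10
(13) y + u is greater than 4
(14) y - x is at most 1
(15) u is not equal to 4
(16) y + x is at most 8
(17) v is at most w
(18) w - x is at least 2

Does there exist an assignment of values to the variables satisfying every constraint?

The assignment x = 3, y = 3, z = 6, w = 7, v = 4, u = 3 works:
  constraint 4 holds since z + y = 9.
  constraint 11 holds since w + v = 11.
The rest check out directly.

Satisfiable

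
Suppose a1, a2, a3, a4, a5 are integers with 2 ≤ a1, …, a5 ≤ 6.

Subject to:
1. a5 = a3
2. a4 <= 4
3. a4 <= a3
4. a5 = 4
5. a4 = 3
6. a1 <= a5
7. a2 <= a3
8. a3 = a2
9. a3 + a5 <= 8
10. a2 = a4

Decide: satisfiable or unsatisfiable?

Unsatisfiable

Constraint 4 fixes a5 = 4 and constraint 5 fixes a4 = 3. Constraints 1, 8, and 10 give a5 = a3 = a2 = a4, so a5 = a4. But 4 ≠ 3 — contradiction.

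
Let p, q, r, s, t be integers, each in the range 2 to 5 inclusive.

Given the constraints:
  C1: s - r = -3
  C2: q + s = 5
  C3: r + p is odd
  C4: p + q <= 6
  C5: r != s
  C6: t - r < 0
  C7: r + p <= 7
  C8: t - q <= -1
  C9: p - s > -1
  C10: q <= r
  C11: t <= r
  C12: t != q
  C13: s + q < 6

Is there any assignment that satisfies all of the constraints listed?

Try p = 2, q = 3, r = 5, s = 2, t = 2.
Check constraint 1: s - r = -3; constraint 2: q + s = 5. The remaining constraints are straightforward to verify.

Satisfiable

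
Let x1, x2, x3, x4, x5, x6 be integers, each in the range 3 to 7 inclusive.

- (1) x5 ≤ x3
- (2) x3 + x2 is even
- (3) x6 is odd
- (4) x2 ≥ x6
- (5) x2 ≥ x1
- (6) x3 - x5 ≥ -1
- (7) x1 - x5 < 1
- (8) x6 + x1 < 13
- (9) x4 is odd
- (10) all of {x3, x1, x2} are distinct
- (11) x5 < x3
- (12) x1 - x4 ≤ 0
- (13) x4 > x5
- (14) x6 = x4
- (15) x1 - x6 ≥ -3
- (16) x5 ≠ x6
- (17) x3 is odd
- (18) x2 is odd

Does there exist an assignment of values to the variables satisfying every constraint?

One satisfying assignment is x1 = 4, x2 = 7, x3 = 5, x4 = 7, x5 = 4, x6 = 7.
For the less obvious constraints — constraint 6: x3 - x5 = 1; constraint 7: x1 - x5 = 0 — and the others hold by inspection.

Satisfiable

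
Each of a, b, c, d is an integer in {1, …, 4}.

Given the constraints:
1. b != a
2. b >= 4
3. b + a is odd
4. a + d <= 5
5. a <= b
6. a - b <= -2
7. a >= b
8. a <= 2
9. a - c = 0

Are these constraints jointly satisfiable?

Unsatisfiable

From constraints 2 and 7: a ≥ b and b ≥ 4, so a ≥ 4. From constraint 8: a ≤ 2. But 2 < 4, so no value of a works.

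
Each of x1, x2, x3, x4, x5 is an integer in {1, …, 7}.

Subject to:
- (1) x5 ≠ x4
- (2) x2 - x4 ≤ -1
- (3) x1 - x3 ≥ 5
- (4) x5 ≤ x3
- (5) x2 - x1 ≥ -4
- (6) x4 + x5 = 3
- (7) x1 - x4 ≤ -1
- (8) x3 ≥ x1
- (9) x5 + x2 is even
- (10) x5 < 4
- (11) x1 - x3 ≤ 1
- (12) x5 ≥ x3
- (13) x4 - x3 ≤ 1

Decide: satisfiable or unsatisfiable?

Constraints 2, 3, 5, and 13 give x3 − x4 ≥ -1, x4 − x2 ≥ 1, x2 − x1 ≥ -4, x1 − x3 ≥ 5.
Adding all 4 inequalities: the left sides telescope to 0, and the right sides sum to (-1) + 1 + (-4) + 5 = 1. So 0 ≥ 1, which is false.

Unsatisfiable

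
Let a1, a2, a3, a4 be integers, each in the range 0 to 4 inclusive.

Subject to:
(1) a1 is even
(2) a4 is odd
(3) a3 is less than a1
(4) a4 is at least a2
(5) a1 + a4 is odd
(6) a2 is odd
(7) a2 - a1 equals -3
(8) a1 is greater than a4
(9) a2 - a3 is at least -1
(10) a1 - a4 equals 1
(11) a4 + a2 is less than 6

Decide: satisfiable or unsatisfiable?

Satisfiable

Setting (a1, a2, a3, a4) = (4, 1, 0, 3) satisfies everything: constraint 7: a2 - a1 = -3; constraint 9: a2 - a3 = 1; constraint 10: a1 - a4 = 1, and the others follow.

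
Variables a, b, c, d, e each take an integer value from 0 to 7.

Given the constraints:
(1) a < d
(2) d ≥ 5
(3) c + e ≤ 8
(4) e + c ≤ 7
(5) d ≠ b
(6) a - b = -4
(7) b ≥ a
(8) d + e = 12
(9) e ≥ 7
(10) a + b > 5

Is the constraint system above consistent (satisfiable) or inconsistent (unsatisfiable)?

Satisfiable

Setting (a, b, c, d, e) = (2, 6, 0, 5, 7) satisfies everything: constraint 3: c + e = 7; constraint 4: e + c = 7, and the others follow.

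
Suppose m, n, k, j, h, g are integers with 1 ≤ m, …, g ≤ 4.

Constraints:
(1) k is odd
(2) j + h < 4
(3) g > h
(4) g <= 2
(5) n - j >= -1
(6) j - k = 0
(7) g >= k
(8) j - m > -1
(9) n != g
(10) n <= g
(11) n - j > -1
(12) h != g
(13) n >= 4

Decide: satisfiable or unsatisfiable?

Unsatisfiable

From constraint 13: n ≥ 4. From constraints 4 and 10: n ≤ g and g ≤ 2, so n ≤ 2. But 2 < 4, so no value of n works.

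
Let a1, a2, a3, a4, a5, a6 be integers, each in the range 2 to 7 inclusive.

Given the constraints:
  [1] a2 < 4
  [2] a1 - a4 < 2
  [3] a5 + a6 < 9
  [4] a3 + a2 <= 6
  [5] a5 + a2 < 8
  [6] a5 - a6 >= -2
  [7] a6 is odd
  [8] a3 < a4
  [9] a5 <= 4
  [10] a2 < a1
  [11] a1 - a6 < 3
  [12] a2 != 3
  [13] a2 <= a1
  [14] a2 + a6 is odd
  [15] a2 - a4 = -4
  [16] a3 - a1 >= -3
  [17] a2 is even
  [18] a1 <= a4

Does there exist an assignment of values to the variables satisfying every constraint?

Satisfiable

Take a1 = 6, a2 = 2, a3 = 3, a4 = 6, a5 = 3, a6 = 5. Then constraint 2: a1 - a4 = 0; constraint 3: a5 + a6 = 8; constraint 4: a3 + a2 = 5, and every other listed constraint is also met.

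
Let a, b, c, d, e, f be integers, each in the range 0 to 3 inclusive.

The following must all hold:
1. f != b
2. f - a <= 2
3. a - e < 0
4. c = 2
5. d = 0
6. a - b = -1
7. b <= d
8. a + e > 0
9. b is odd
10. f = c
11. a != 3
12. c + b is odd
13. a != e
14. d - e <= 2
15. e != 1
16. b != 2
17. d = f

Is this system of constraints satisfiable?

Unsatisfiable

Constraint 5 fixes d = 0 and constraint 4 fixes c = 2. Constraints 10 and 17 give d = f = c, so d = c. But 0 ≠ 2 — contradiction.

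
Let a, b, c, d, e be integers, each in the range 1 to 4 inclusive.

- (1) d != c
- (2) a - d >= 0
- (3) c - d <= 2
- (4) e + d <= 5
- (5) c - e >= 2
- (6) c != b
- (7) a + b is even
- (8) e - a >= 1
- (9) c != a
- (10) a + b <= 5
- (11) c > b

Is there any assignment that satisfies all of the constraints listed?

Constraints 2, 3, 5, and 8 give c − e ≥ 2, e − a ≥ 1, a − d ≥ 0, d − c ≥ -2.
Adding all 4 inequalities: the left sides telescope to 0, and the right sides sum to 2 + 1 + 0 + (-2) = 1. So 0 ≥ 1, which is false.

Unsatisfiable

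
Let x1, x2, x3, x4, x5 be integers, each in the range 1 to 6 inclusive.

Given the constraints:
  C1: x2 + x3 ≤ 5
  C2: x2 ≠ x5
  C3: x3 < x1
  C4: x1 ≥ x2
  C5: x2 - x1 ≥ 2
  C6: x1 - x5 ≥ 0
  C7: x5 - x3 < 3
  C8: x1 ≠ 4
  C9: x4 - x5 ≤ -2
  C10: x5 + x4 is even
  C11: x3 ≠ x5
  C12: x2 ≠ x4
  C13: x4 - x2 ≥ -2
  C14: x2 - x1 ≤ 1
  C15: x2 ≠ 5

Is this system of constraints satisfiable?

Unsatisfiable

Constraints 5, 6, 9, and 13 give x4 − x2 ≥ -2, x2 − x1 ≥ 2, x1 − x5 ≥ 0, x5 − x4 ≥ 2.
Adding all 4 inequalities: the left sides telescope to 0, and the right sides sum to (-2) + 2 + 0 + 2 = 2. So 0 ≥ 2, which is false.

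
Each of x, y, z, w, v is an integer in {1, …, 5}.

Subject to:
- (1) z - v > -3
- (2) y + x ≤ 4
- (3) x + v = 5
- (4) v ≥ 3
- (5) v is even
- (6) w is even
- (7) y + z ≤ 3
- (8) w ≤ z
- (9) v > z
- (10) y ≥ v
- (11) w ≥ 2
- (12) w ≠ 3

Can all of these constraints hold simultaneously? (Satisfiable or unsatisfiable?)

From constraints 4 and 10: y ≥ v ≥ 3. From constraints 8 and 11: z ≥ w ≥ 2. Hence y + z ≥ 5. But constraint 7 requires y + z ≤ 3, and 3 < 5. Contradiction.

Unsatisfiable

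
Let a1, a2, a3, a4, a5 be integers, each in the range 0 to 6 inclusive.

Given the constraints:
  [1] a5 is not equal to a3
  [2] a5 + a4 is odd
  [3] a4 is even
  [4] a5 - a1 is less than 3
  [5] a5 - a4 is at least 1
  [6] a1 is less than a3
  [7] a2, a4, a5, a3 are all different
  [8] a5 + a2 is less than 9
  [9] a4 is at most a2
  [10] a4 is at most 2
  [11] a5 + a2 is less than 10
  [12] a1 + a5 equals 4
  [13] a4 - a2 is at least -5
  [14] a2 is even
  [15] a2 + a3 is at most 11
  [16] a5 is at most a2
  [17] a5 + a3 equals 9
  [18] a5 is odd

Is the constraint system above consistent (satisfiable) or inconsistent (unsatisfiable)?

Satisfiable

Try a1 = 1, a2 = 4, a3 = 6, a4 = 2, a5 = 3.
Check constraint 4: a5 - a1 = 2; constraint 5: a5 - a4 = 1. The remaining constraints are straightforward to verify.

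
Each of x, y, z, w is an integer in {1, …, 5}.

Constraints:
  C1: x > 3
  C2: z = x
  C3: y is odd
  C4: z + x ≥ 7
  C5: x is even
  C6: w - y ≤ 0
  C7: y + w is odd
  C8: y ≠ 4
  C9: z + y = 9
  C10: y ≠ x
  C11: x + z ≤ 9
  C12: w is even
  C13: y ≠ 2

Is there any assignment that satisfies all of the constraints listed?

Satisfiable

The assignment x = 4, y = 5, z = 4, w = 2 works:
  constraint 4 holds since z + x = 8.
  constraint 6 holds since w - y = -3.
The rest check out directly.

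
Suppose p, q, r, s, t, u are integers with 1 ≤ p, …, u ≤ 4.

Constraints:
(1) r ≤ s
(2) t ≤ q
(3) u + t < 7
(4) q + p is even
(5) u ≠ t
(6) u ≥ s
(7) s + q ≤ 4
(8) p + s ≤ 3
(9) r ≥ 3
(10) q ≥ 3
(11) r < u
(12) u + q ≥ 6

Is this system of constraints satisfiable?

From constraints 1 and 9: s ≥ r ≥ 3. From constraint 10: q ≥ 3. Hence s + q ≥ 6. But constraint 7 requires s + q ≤ 4, and 4 < 6. Contradiction.

Unsatisfiable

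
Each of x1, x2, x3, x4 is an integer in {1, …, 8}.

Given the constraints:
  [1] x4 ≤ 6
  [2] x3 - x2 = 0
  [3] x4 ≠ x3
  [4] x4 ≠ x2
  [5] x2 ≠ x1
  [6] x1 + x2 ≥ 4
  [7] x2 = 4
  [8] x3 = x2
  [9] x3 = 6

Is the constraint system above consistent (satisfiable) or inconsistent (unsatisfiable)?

Unsatisfiable

Constraint 9 fixes x3 = 6 and constraint 7 fixes x2 = 4, but constraint 8 requires x3 = x2. Since 6 ≠ 4, contradiction.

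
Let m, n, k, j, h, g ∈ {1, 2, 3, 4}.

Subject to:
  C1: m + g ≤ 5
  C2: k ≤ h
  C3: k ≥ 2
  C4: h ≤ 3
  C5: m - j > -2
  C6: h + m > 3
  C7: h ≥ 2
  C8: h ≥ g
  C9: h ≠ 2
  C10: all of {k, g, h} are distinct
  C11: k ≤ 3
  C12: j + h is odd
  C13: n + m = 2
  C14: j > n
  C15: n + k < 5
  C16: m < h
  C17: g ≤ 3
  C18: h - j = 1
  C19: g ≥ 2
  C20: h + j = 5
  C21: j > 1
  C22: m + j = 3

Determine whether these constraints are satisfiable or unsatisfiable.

Unsatisfiable

Constraints 3, 4, 7, 11, 17, and 19 confine each of k, g, h to the 2 values {2, 3}.
Constraint 10 requires all 3 of them to be distinct, but only 2 values are available — impossible by the pigeonhole principle.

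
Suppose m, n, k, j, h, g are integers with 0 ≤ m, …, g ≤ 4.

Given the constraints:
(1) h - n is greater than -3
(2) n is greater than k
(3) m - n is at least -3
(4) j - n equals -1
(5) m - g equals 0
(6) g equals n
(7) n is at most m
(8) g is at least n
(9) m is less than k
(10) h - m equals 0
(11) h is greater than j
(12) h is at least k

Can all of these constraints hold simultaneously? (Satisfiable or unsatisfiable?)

Unsatisfiable

Constraints 2, 7, and 9 give m < k, k < n, n ≤ m. Chaining: m < k < n ≤ m, which forces m < m — impossible.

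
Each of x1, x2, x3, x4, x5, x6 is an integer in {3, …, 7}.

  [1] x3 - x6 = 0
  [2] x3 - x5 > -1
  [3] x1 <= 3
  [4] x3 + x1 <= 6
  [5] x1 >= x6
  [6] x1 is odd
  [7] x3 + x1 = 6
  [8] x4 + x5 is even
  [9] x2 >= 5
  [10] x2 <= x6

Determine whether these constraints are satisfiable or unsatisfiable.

Unsatisfiable

From constraints 9 and 10: x6 ≥ x2 and x2 ≥ 5, so x6 ≥ 5. From constraints 3 and 5: x6 ≤ x1 and x1 ≤ 3, so x6 ≤ 3. But 3 < 5, so no value of x6 works.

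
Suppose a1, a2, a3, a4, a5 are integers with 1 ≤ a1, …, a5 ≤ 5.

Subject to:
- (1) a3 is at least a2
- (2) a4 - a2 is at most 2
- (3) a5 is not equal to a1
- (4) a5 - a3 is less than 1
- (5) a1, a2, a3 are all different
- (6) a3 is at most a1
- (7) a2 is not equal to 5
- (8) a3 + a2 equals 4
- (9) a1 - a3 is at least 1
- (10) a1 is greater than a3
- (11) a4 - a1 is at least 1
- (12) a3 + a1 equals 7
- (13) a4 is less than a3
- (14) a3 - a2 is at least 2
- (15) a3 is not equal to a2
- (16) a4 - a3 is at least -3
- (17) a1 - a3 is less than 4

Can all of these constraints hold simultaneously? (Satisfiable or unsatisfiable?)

Constraints 2, 9, 11, and 14 give a4 − a1 ≥ 1, a1 − a3 ≥ 1, a3 − a2 ≥ 2, a2 − a4 ≥ -2.
Adding all 4 inequalities: the left sides telescope to 0, and the right sides sum to 1 + 1 + 2 + (-2) = 2. So 0 ≥ 2, which is false.

Unsatisfiable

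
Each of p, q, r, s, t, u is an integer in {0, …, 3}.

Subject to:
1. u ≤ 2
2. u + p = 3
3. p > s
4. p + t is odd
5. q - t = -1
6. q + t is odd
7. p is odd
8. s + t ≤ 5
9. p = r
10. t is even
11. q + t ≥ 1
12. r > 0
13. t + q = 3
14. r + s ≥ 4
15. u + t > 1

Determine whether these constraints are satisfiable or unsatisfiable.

Satisfiable

Setting (p, q, r, s, t, u) = (3, 1, 3, 2, 2, 0) satisfies everything: constraint 2: u + p = 3; constraint 5: q - t = -1; constraint 8: s + t = 4, and the others follow.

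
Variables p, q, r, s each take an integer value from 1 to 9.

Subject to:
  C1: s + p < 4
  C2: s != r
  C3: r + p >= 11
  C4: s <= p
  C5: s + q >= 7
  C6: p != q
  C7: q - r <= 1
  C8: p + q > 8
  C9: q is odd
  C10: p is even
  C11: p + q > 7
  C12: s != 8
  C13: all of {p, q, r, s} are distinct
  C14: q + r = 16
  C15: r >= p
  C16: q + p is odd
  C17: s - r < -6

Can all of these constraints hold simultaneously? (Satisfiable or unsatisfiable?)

Satisfiable

Take p = 2, q = 7, r = 9, s = 1. Then constraint 1: s + p = 3; constraint 3: r + p = 11; constraint 5: s + q = 8, and every other listed constraint is also met.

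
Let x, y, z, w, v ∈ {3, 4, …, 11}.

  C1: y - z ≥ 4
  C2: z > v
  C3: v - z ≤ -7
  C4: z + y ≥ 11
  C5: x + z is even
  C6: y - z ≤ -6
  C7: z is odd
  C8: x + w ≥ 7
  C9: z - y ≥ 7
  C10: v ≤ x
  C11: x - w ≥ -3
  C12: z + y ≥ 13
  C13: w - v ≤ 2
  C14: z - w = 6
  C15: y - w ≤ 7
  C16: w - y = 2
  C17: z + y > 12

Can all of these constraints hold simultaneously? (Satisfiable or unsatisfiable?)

Constraints 1, 3, 13, and 15 give z − v ≥ 7, v − w ≥ -2, w − y ≥ -7, y − z ≥ 4.
Adding all 4 inequalities: the left sides telescope to 0, and the right sides sum to 7 + (-2) + (-7) + 4 = 2. So 0 ≥ 2, which is false.

Unsatisfiable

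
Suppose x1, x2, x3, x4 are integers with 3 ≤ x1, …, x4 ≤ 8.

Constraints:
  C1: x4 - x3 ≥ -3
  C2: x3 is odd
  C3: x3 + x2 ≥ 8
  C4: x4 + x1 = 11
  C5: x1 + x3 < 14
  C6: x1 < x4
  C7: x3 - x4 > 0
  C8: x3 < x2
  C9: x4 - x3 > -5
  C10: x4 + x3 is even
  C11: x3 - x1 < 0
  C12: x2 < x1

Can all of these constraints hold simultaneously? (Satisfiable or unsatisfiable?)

Unsatisfiable

Constraints 6, 7, 8, and 12 give x2 < x1, x1 < x4, x4 < x3, x3 < x2. Chaining: x2 < x1 < x4 < x3 < x2, which forces x2 < x2 — impossible.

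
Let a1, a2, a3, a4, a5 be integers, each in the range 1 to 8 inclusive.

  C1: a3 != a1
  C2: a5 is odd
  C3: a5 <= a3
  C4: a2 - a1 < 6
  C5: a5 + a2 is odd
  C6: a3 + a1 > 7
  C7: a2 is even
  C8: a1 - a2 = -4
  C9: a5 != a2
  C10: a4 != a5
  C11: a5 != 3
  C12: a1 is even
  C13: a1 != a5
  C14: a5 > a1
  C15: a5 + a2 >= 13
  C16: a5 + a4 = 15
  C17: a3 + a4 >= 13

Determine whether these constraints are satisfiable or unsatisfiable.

Satisfiable

The assignment a1 = 2, a2 = 6, a3 = 7, a4 = 8, a5 = 7 works:
  constraint 4 holds since a2 - a1 = 4.
  constraint 6 holds since a3 + a1 = 9.
The rest check out directly.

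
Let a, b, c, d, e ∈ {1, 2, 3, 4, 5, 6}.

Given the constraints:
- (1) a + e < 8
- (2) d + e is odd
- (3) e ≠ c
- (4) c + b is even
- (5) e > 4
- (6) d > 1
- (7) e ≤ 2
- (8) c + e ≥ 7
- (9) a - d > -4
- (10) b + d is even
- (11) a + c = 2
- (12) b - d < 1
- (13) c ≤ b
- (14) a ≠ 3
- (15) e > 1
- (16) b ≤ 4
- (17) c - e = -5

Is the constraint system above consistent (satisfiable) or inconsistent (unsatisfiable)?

From constraints 13 and 16: c ≤ b ≤ 4. From constraint 7: e ≤ 2. Hence c + e ≤ 6. But constraint 8 requires c + e ≥ 7, and 7 > 6. Contradiction.

Unsatisfiable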